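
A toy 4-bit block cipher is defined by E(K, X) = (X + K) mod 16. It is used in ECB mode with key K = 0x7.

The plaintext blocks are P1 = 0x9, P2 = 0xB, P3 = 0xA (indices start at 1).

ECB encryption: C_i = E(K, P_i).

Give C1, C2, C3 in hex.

C1 = 0x0, C2 = 0x2, C3 = 0x1

C1: E(K, 0x9) = 0x0.
C2: E(K, 0xB) = 0x2.
C3: E(K, 0xA) = 0x1.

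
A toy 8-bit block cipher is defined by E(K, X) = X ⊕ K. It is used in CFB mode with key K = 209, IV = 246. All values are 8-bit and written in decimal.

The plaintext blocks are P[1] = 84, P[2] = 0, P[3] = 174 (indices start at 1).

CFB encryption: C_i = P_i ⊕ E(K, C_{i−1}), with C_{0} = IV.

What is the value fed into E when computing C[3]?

C[1]: E(K, 246) = 39; 84 ⊕ 39 = 115.
C[2]: E(K, 115) = 162; 0 ⊕ 162 = 162.
C[3]: E(K, 162) = 115; 174 ⊕ 115 = 221.
So the input to E for block [3] is 162.

162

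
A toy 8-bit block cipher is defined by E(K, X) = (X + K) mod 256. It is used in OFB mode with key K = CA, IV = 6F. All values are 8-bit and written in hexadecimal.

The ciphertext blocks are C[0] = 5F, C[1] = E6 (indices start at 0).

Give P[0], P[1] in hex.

OFB decryption: S_i = E(K, S_{i−1}) with S_{−1} = IV; P_i = C_i ⊕ S_i.
P[0]: S = E(K, 6F) = 39; 5F ⊕ 39 = 66.
P[1]: S = E(K, 39) = 03; E6 ⊕ 03 = E5.

P[0] = 66, P[1] = E5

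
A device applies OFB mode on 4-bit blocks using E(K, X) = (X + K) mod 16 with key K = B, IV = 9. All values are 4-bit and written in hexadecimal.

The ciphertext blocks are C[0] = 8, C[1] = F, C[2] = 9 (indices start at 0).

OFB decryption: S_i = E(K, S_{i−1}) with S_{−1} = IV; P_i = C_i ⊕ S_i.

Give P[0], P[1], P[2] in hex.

P[0]: S = E(K, 9) = 4; 8 ⊕ 4 = C.
P[1]: S = E(K, 4) = F; F ⊕ F = 0.
P[2]: S = E(K, F) = A; 9 ⊕ A = 3.

P[0] = C, P[1] = 0, P[2] = 3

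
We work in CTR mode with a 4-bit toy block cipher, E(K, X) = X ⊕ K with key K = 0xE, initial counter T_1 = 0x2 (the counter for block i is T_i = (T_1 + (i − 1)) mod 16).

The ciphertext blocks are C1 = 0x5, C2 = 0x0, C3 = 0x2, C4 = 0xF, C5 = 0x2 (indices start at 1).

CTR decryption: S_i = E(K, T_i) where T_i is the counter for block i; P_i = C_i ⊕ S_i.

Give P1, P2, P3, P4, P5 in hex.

P1: T = 0x2, S = E(K, T) = 0xC; 0x5 ⊕ 0xC = 0x9.
P2: T = 0x3, S = E(K, T) = 0xD; 0x0 ⊕ 0xD = 0xD.
P3: T = 0x4, S = E(K, T) = 0xA; 0x2 ⊕ 0xA = 0x8.
P4: T = 0x5, S = E(K, T) = 0xB; 0xF ⊕ 0xB = 0x4.
P5: T = 0x6, S = E(K, T) = 0x8; 0x2 ⊕ 0x8 = 0xA.

P1 = 0x9, P2 = 0xD, P3 = 0x8, P4 = 0x4, P5 = 0xA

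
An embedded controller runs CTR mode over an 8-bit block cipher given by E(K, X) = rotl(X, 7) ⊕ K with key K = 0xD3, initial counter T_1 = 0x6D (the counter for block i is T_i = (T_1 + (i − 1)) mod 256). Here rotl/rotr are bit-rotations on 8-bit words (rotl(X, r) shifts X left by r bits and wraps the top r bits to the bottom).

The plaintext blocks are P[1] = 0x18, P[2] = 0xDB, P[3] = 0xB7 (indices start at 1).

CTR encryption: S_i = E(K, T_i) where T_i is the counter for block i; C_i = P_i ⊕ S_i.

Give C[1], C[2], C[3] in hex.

C[1] = 0x7D, C[2] = 0x3F, C[3] = 0xD3

C[1]: T = 0x6D, S = E(K, T) = 0x65; 0x18 ⊕ 0x65 = 0x7D.
C[2]: T = 0x6E, S = E(K, T) = 0xE4; 0xDB ⊕ 0xE4 = 0x3F.
C[3]: T = 0x6F, S = E(K, T) = 0x64; 0xB7 ⊕ 0x64 = 0xD3.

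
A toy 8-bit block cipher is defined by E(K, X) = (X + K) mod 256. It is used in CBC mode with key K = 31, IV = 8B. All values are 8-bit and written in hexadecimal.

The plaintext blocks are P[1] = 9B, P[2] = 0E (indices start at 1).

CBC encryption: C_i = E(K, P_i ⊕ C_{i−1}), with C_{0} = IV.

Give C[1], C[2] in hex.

C[1] = 41, C[2] = 80

C[1]: P[1] ⊕ 8B = 10; E(K, 10) = 41.
C[2]: P[2] ⊕ 41 = 4F; E(K, 4F) = 80.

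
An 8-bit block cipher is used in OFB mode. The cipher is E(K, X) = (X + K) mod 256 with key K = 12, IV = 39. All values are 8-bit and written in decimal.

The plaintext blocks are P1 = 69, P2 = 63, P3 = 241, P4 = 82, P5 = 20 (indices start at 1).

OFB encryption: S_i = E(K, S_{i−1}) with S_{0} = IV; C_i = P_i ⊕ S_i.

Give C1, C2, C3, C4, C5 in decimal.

C1: S = E(K, 39) = 51; 69 ⊕ 51 = 118.
C2: S = E(K, 51) = 63; 63 ⊕ 63 = 0.
C3: S = E(K, 63) = 75; 241 ⊕ 75 = 186.
C4: S = E(K, 75) = 87; 82 ⊕ 87 = 5.
C5: S = E(K, 87) = 99; 20 ⊕ 99 = 119.

C1 = 118, C2 = 0, C3 = 186, C4 = 5, C5 = 119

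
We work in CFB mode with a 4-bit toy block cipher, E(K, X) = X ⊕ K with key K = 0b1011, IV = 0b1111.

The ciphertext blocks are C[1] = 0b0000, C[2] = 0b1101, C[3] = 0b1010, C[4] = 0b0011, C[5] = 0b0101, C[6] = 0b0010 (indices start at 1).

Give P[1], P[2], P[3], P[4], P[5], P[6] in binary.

P[1] = 0b0100, P[2] = 0b0110, P[3] = 0b1100, P[4] = 0b0010, P[5] = 0b1101, P[6] = 0b1100

CFB decryption: P_i = C_i ⊕ E(K, C_{i−1}), with C_{0} = IV.
P[1]: E(K, 0b1111) = 0b0100; 0b0000 ⊕ 0b0100 = 0b0100.
P[2]: E(K, 0b0000) = 0b1011; 0b1101 ⊕ 0b1011 = 0b0110.
P[3]: E(K, 0b1101) = 0b0110; 0b1010 ⊕ 0b0110 = 0b1100.
P[4]: E(K, 0b1010) = 0b0001; 0b0011 ⊕ 0b0001 = 0b0010.
P[5]: E(K, 0b0011) = 0b1000; 0b0101 ⊕ 0b1000 = 0b1101.
P[6]: E(K, 0b0101) = 0b1110; 0b0010 ⊕ 0b1110 = 0b1100.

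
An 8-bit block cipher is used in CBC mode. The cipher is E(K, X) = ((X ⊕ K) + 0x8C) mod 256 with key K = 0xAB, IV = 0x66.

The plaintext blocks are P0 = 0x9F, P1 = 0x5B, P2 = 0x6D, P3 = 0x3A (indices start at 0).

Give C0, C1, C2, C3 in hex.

C0 = 0xDE, C1 = 0xBA, C2 = 0x08, C3 = 0x25

CBC encryption: C_i = E(K, P_i ⊕ C_{i−1}), with C_{−1} = IV.
C0: P0 ⊕ 0x66 = 0xF9; E(K, 0xF9) = 0xDE.
C1: P1 ⊕ 0xDE = 0x85; E(K, 0x85) = 0xBA.
C2: P2 ⊕ 0xBA = 0xD7; E(K, 0xD7) = 0x08.
C3: P3 ⊕ 0x08 = 0x32; E(K, 0x32) = 0x25.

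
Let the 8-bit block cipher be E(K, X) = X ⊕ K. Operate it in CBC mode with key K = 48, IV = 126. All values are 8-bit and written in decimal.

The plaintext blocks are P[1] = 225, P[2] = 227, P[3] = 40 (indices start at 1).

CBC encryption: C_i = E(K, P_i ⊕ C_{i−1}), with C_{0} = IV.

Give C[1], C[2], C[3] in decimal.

C[1] = 175, C[2] = 124, C[3] = 100

C[1]: P[1] ⊕ 126 = 159; E(K, 159) = 175.
C[2]: P[2] ⊕ 175 = 76; E(K, 76) = 124.
C[3]: P[3] ⊕ 124 = 84; E(K, 84) = 100.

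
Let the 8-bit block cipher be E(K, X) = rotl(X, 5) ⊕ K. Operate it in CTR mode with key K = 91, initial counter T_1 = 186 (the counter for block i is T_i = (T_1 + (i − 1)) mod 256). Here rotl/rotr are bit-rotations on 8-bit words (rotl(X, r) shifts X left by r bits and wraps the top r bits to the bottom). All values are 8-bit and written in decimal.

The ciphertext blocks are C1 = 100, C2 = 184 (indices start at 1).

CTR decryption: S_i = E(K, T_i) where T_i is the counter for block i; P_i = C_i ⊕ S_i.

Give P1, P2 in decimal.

P1: T = 186, S = E(K, T) = 12; 100 ⊕ 12 = 104.
P2: T = 187, S = E(K, T) = 44; 184 ⊕ 44 = 148.

P1 = 104, P2 = 148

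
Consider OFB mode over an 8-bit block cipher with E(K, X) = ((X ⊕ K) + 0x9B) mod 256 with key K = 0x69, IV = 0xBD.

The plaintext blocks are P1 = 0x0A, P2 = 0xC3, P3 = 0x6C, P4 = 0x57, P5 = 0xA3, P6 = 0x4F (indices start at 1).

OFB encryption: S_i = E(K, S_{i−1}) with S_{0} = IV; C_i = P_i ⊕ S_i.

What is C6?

C1: S = E(K, 0xBD) = 0x6F; 0x0A ⊕ 0x6F = 0x65.
C2: S = E(K, 0x6F) = 0xA1; 0xC3 ⊕ 0xA1 = 0x62.
C3: S = E(K, 0xA1) = 0x63; 0x6C ⊕ 0x63 = 0x0F.
C4: S = E(K, 0x63) = 0xA5; 0x57 ⊕ 0xA5 = 0xF2.
C5: S = E(K, 0xA5) = 0x67; 0xA3 ⊕ 0x67 = 0xC4.
C6: S = E(K, 0x67) = 0xA9; 0x4F ⊕ 0xA9 = 0xE6.

C6 = 0xE6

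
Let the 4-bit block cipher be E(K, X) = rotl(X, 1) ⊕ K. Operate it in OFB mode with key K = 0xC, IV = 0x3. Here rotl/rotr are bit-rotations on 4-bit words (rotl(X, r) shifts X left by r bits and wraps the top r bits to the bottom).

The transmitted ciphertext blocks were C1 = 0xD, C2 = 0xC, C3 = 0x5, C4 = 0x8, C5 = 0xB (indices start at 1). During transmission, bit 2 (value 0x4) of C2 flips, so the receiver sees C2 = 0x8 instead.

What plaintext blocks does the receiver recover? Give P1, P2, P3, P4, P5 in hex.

P1 = 0x7, P2 = 0x1, P3 = 0xA, P4 = 0xB, P5 = 0x1

OFB decryption: S_i = E(K, S_{i−1}) with S_{0} = IV; P_i = C_i ⊕ S_i.
Only C2 changed, to 0x8. In OFB, a change in C_i flips the same bit in P_i only; the keystream is unaffected. Decrypting the received ciphertext:
P1: S = E(K, 0x3) = 0xA; 0xD ⊕ 0xA = 0x7.
P2: S = E(K, 0xA) = 0x9; 0x8 ⊕ 0x9 = 0x1.
P3: S = E(K, 0x9) = 0xF; 0x5 ⊕ 0xF = 0xA.
P4: S = E(K, 0xF) = 0x3; 0x8 ⊕ 0x3 = 0xB.
P5: S = E(K, 0x3) = 0xA; 0xB ⊕ 0xA = 0x1.
Blocks that differ from the original plaintext: P2.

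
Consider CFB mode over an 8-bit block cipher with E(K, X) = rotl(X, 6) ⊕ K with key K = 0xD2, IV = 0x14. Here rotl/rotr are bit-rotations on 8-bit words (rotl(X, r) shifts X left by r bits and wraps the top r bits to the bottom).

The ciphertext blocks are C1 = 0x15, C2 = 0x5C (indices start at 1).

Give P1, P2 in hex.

P1 = 0xC2, P2 = 0xCB

CFB decryption: P_i = C_i ⊕ E(K, C_{i−1}), with C_{0} = IV.
P1: E(K, 0x14) = 0xD7; 0x15 ⊕ 0xD7 = 0xC2.
P2: E(K, 0x15) = 0x97; 0x5C ⊕ 0x97 = 0xCB.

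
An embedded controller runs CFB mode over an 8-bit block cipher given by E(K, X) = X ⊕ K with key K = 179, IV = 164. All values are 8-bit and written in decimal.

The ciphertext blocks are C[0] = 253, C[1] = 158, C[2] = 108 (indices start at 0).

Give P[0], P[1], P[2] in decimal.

CFB decryption: P_i = C_i ⊕ E(K, C_{i−1}), with C_{−1} = IV.
P[0]: E(K, 164) = 23; 253 ⊕ 23 = 234.
P[1]: E(K, 253) = 78; 158 ⊕ 78 = 208.
P[2]: E(K, 158) = 45; 108 ⊕ 45 = 65.

P[0] = 234, P[1] = 208, P[2] = 65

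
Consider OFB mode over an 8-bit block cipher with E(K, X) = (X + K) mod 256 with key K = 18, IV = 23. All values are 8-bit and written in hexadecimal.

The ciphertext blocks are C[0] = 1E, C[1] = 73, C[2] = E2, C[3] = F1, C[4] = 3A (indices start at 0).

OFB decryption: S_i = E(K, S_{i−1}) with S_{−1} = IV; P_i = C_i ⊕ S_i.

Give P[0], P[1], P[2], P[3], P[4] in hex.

P[0] = 25, P[1] = 20, P[2] = 89, P[3] = 72, P[4] = A1

P[0]: S = E(K, 23) = 3B; 1E ⊕ 3B = 25.
P[1]: S = E(K, 3B) = 53; 73 ⊕ 53 = 20.
P[2]: S = E(K, 53) = 6B; E2 ⊕ 6B = 89.
P[3]: S = E(K, 6B) = 83; F1 ⊕ 83 = 72.
P[4]: S = E(K, 83) = 9B; 3A ⊕ 9B = A1.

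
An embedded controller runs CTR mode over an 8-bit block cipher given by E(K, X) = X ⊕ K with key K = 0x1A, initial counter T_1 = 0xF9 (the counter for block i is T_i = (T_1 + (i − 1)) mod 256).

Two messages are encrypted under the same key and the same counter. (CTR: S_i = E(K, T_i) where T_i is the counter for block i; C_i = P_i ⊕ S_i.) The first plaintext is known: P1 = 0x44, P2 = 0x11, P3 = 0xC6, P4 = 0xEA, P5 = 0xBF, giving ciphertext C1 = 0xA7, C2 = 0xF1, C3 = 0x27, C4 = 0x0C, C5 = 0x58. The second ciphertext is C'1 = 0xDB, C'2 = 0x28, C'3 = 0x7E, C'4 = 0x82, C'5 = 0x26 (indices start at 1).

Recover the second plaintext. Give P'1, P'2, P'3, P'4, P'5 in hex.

P'1 = 0x38, P'2 = 0xC8, P'3 = 0x9F, P'4 = 0x64, P'5 = 0xC1

In CTR with a reused counter, both messages share the same keystream S_i, so C_i ⊕ C'_i = P_i ⊕ P'_i and thus P'_i = P_i ⊕ C_i ⊕ C'_i.
P'1: 0x44 ⊕ 0xA7 ⊕ 0xDB = 0x38.
P'2: 0x11 ⊕ 0xF1 ⊕ 0x28 = 0xC8.
P'3: 0xC6 ⊕ 0x27 ⊕ 0x7E = 0x9F.
P'4: 0xEA ⊕ 0x0C ⊕ 0x82 = 0x64.
P'5: 0xBF ⊕ 0x58 ⊕ 0x26 = 0xC1.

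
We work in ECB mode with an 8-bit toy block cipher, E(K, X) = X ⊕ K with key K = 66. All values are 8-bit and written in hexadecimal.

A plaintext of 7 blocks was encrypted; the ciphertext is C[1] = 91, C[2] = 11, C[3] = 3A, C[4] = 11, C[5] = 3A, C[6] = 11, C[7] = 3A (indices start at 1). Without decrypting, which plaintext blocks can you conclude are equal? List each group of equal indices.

P[2] = P[4] = P[6]; P[3] = P[5] = P[7]

ECB encrypts each block independently with the same key, so equal ciphertext blocks imply equal plaintext blocks.
C[2] = C[4] = C[6] = 11, so P[2] = P[4] = P[6].
C[3] = C[5] = C[7] = 3A, so P[3] = P[5] = P[7].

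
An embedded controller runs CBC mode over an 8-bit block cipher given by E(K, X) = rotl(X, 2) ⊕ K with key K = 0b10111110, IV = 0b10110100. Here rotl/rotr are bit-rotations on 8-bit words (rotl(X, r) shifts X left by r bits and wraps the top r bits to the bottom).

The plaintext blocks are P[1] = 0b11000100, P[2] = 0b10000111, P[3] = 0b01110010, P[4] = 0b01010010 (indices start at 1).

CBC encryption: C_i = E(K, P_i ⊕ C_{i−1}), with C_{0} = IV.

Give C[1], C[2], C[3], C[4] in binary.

C[1] = 0b01111111, C[2] = 0b01011101, C[3] = 0b00000010, C[4] = 0b11111111

C[1]: P[1] ⊕ 0b10110100 = 0b01110000; E(K, 0b01110000) = 0b01111111.
C[2]: P[2] ⊕ 0b01111111 = 0b11111000; E(K, 0b11111000) = 0b01011101.
C[3]: P[3] ⊕ 0b01011101 = 0b00101111; E(K, 0b00101111) = 0b00000010.
C[4]: P[4] ⊕ 0b00000010 = 0b01010000; E(K, 0b01010000) = 0b11111111.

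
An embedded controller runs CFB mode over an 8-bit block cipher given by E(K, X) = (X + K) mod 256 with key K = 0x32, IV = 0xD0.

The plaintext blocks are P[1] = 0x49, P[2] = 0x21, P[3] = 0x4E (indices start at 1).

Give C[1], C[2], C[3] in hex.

C[1] = 0x4B, C[2] = 0x5C, C[3] = 0xC0

CFB encryption: C_i = P_i ⊕ E(K, C_{i−1}), with C_{0} = IV.
C[1]: E(K, 0xD0) = 0x02; 0x49 ⊕ 0x02 = 0x4B.
C[2]: E(K, 0x4B) = 0x7D; 0x21 ⊕ 0x7D = 0x5C.
C[3]: E(K, 0x5C) = 0x8E; 0x4E ⊕ 0x8E = 0xC0.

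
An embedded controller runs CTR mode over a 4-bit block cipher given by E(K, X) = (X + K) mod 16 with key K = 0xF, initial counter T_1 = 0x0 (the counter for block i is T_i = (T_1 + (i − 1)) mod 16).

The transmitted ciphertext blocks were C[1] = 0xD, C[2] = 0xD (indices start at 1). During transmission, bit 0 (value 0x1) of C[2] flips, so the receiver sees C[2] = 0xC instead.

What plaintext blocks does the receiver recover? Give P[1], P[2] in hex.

CTR decryption: S_i = E(K, T_i) where T_i is the counter for block i; P_i = C_i ⊕ S_i.
Only C[2] changed, to 0xC. In CTR, a change in C_i flips the same bit in P_i only; the keystream is unaffected. Decrypting the received ciphertext:
P[1]: T = 0x0, S = E(K, T) = 0xF; 0xD ⊕ 0xF = 0x2.
P[2]: T = 0x1, S = E(K, T) = 0x0; 0xC ⊕ 0x0 = 0xC.
Blocks that differ from the original plaintext: P[2].

P[1] = 0x2, P[2] = 0xC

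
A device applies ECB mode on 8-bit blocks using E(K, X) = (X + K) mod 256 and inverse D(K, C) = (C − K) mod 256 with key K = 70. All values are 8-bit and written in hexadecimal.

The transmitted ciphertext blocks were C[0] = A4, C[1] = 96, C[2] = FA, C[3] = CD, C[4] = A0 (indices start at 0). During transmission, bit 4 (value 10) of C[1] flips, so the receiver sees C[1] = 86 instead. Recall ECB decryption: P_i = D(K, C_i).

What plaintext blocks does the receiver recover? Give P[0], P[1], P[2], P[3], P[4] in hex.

P[0] = 34, P[1] = 16, P[2] = 8A, P[3] = 5D, P[4] = 30

Only C[1] changed, to 86. In ECB, a change in C_i affects only P_i. Decrypting the received ciphertext:
P[0]: D(K, A4) = 34.
P[1]: D(K, 86) = 16.
P[2]: D(K, FA) = 8A.
P[3]: D(K, CD) = 5D.
P[4]: D(K, A0) = 30.
Blocks that differ from the original plaintext: P[1].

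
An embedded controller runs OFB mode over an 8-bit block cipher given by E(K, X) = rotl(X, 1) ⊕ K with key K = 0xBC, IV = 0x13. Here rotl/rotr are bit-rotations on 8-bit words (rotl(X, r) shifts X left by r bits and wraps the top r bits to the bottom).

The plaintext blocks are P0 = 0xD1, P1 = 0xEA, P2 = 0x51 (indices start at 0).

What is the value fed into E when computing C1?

OFB encryption: S_i = E(K, S_{i−1}) with S_{−1} = IV; C_i = P_i ⊕ S_i.
C0: S = E(K, 0x13) = 0x9A; 0xD1 ⊕ 0x9A = 0x4B.
C1: S = E(K, 0x9A) = 0x89; 0xEA ⊕ 0x89 = 0x63.
So the input to E for block 1 is 0x9A.

0x9A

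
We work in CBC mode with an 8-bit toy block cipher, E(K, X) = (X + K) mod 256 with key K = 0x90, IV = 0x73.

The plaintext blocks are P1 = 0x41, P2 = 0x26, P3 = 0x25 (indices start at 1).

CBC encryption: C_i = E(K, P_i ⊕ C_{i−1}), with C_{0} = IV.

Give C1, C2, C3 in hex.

C1: P1 ⊕ 0x73 = 0x32; E(K, 0x32) = 0xC2.
C2: P2 ⊕ 0xC2 = 0xE4; E(K, 0xE4) = 0x74.
C3: P3 ⊕ 0x74 = 0x51; E(K, 0x51) = 0xE1.

C1 = 0xC2, C2 = 0x74, C3 = 0xE1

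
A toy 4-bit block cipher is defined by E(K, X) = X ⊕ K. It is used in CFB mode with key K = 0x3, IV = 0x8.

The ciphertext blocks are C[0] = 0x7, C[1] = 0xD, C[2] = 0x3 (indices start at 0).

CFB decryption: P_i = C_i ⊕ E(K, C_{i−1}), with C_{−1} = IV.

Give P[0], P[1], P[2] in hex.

P[0]: E(K, 0x8) = 0xB; 0x7 ⊕ 0xB = 0xC.
P[1]: E(K, 0x7) = 0x4; 0xD ⊕ 0x4 = 0x9.
P[2]: E(K, 0xD) = 0xE; 0x3 ⊕ 0xE = 0xD.

P[0] = 0xC, P[1] = 0x9, P[2] = 0xD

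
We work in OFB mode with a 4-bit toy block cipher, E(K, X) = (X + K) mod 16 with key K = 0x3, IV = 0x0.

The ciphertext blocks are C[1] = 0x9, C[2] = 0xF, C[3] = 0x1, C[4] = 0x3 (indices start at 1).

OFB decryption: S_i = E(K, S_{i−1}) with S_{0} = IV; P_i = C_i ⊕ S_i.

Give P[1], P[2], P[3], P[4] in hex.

P[1]: S = E(K, 0x0) = 0x3; 0x9 ⊕ 0x3 = 0xA.
P[2]: S = E(K, 0x3) = 0x6; 0xF ⊕ 0x6 = 0x9.
P[3]: S = E(K, 0x6) = 0x9; 0x1 ⊕ 0x9 = 0x8.
P[4]: S = E(K, 0x9) = 0xC; 0x3 ⊕ 0xC = 0xF.

P[1] = 0xA, P[2] = 0x9, P[3] = 0x8, P[4] = 0xF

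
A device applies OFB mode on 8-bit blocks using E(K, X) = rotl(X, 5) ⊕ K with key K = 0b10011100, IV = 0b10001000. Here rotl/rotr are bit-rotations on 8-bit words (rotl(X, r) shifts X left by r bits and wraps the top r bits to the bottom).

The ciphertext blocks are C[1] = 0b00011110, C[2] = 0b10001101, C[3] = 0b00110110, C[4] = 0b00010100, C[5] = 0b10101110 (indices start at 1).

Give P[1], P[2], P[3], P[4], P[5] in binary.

OFB decryption: S_i = E(K, S_{i−1}) with S_{0} = IV; P_i = C_i ⊕ S_i.
P[1]: S = E(K, 0b10001000) = 0b10001101; 0b00011110 ⊕ 0b10001101 = 0b10010011.
P[2]: S = E(K, 0b10001101) = 0b00101101; 0b10001101 ⊕ 0b00101101 = 0b10100000.
P[3]: S = E(K, 0b00101101) = 0b00111001; 0b00110110 ⊕ 0b00111001 = 0b00001111.
P[4]: S = E(K, 0b00111001) = 0b10111011; 0b00010100 ⊕ 0b10111011 = 0b10101111.
P[5]: S = E(K, 0b10111011) = 0b11101011; 0b10101110 ⊕ 0b11101011 = 0b01000101.

P[1] = 0b10010011, P[2] = 0b10100000, P[3] = 0b00001111, P[4] = 0b10101111, P[5] = 0b01000101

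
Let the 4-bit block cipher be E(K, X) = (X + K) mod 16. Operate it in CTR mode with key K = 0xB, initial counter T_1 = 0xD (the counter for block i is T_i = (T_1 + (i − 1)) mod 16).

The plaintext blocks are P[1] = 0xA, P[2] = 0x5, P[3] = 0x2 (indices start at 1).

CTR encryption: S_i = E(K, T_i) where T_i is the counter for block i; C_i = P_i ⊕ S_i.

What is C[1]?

C[1] = 0x2

C[1]: T = 0xD, S = E(K, T) = 0x8; 0xA ⊕ 0x8 = 0x2.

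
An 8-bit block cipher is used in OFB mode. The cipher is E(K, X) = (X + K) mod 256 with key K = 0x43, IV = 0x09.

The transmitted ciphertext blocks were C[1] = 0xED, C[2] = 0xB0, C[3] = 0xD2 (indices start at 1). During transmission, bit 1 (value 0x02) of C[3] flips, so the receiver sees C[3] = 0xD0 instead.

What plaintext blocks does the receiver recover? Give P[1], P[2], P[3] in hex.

OFB decryption: S_i = E(K, S_{i−1}) with S_{0} = IV; P_i = C_i ⊕ S_i.
Only C[3] changed, to 0xD0. In OFB, a change in C_i flips the same bit in P_i only; the keystream is unaffected. Decrypting the received ciphertext:
P[1]: S = E(K, 0x09) = 0x4C; 0xED ⊕ 0x4C = 0xA1.
P[2]: S = E(K, 0x4C) = 0x8F; 0xB0 ⊕ 0x8F = 0x3F.
P[3]: S = E(K, 0x8F) = 0xD2; 0xD0 ⊕ 0xD2 = 0x02.
Blocks that differ from the original plaintext: P[3].

P[1] = 0xA1, P[2] = 0x3F, P[3] = 0x02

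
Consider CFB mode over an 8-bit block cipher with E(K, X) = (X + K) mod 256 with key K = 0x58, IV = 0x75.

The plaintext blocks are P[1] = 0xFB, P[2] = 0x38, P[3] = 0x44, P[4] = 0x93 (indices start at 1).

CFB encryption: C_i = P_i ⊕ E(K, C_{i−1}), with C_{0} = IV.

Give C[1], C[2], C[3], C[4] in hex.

C[1] = 0x36, C[2] = 0xB6, C[3] = 0x4A, C[4] = 0x31

C[1]: E(K, 0x75) = 0xCD; 0xFB ⊕ 0xCD = 0x36.
C[2]: E(K, 0x36) = 0x8E; 0x38 ⊕ 0x8E = 0xB6.
C[3]: E(K, 0xB6) = 0x0E; 0x44 ⊕ 0x0E = 0x4A.
C[4]: E(K, 0x4A) = 0xA2; 0x93 ⊕ 0xA2 = 0x31.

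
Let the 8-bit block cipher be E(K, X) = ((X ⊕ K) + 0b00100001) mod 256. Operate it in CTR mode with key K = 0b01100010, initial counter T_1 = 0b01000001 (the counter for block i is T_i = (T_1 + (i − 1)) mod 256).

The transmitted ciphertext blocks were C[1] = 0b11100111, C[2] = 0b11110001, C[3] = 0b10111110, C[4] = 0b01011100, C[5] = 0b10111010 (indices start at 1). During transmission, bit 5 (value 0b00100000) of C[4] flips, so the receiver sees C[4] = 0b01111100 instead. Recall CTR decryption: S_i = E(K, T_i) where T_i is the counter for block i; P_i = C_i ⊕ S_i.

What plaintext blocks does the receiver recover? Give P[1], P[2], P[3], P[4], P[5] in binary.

Only C[4] changed, to 0b01111100. In CTR, a change in C_i flips the same bit in P_i only; the keystream is unaffected. Decrypting the received ciphertext:
P[1]: T = 0b01000001, S = E(K, T) = 0b01000100; 0b11100111 ⊕ 0b01000100 = 0b10100011.
P[2]: T = 0b01000010, S = E(K, T) = 0b01000001; 0b11110001 ⊕ 0b01000001 = 0b10110000.
P[3]: T = 0b01000011, S = E(K, T) = 0b01000010; 0b10111110 ⊕ 0b01000010 = 0b11111100.
P[4]: T = 0b01000100, S = E(K, T) = 0b01000111; 0b01111100 ⊕ 0b01000111 = 0b00111011.
P[5]: T = 0b01000101, S = E(K, T) = 0b01001000; 0b10111010 ⊕ 0b01001000 = 0b11110010.
Blocks that differ from the original plaintext: P[4].

P[1] = 0b10100011, P[2] = 0b10110000, P[3] = 0b11111100, P[4] = 0b00111011, P[5] = 0b11110010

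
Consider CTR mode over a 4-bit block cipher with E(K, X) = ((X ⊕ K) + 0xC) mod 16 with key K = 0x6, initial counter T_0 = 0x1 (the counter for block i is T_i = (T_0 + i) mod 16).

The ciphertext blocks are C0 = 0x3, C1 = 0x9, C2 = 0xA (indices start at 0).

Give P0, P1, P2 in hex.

P0 = 0x0, P1 = 0x9, P2 = 0xB

CTR decryption: S_i = E(K, T_i) where T_i is the counter for block i; P_i = C_i ⊕ S_i.
P0: T = 0x1, S = E(K, T) = 0x3; 0x3 ⊕ 0x3 = 0x0.
P1: T = 0x2, S = E(K, T) = 0x0; 0x9 ⊕ 0x0 = 0x9.
P2: T = 0x3, S = E(K, T) = 0x1; 0xA ⊕ 0x1 = 0xB.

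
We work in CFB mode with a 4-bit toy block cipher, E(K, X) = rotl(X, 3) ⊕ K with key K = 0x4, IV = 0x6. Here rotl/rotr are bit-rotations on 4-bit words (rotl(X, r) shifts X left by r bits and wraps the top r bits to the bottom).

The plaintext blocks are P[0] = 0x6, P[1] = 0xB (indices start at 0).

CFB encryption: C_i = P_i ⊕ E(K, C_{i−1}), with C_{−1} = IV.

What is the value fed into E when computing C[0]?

0x6

C[0]: E(K, 0x6) = 0x7; 0x6 ⊕ 0x7 = 0x1.
So the input to E for block [0] is 0x6.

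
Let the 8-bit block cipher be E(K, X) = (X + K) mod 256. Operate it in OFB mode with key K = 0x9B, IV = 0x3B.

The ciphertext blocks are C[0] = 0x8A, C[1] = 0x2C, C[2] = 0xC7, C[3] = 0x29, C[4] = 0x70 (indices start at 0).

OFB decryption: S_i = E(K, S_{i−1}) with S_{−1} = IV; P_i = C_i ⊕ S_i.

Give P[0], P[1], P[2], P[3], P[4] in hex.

P[0] = 0x5C, P[1] = 0x5D, P[2] = 0xCB, P[3] = 0x8E, P[4] = 0x32

P[0]: S = E(K, 0x3B) = 0xD6; 0x8A ⊕ 0xD6 = 0x5C.
P[1]: S = E(K, 0xD6) = 0x71; 0x2C ⊕ 0x71 = 0x5D.
P[2]: S = E(K, 0x71) = 0x0C; 0xC7 ⊕ 0x0C = 0xCB.
P[3]: S = E(K, 0x0C) = 0xA7; 0x29 ⊕ 0xA7 = 0x8E.
P[4]: S = E(K, 0xA7) = 0x42; 0x70 ⊕ 0x42 = 0x32.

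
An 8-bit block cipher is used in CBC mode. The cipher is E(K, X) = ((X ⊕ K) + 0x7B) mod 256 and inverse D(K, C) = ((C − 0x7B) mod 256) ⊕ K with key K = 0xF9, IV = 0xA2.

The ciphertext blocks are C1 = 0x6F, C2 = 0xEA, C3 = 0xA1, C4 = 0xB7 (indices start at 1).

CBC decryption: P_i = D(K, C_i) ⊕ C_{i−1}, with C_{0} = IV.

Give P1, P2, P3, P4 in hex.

P1 = 0xAF, P2 = 0xF9, P3 = 0x35, P4 = 0x64

P1: D(K, 0x6F) = 0x0D; 0x0D ⊕ 0xA2 = 0xAF.
P2: D(K, 0xEA) = 0x96; 0x96 ⊕ 0x6F = 0xF9.
P3: D(K, 0xA1) = 0xDF; 0xDF ⊕ 0xEA = 0x35.
P4: D(K, 0xB7) = 0xC5; 0xC5 ⊕ 0xA1 = 0x64.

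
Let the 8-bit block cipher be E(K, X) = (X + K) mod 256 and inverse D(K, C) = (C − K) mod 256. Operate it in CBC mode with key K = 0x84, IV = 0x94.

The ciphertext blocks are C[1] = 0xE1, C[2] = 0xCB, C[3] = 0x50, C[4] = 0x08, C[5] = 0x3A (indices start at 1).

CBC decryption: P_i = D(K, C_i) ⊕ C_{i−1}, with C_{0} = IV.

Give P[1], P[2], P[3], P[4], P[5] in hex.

P[1] = 0xC9, P[2] = 0xA6, P[3] = 0x07, P[4] = 0xD4, P[5] = 0xBE

P[1]: D(K, 0xE1) = 0x5D; 0x5D ⊕ 0x94 = 0xC9.
P[2]: D(K, 0xCB) = 0x47; 0x47 ⊕ 0xE1 = 0xA6.
P[3]: D(K, 0x50) = 0xCC; 0xCC ⊕ 0xCB = 0x07.
P[4]: D(K, 0x08) = 0x84; 0x84 ⊕ 0x50 = 0xD4.
P[5]: D(K, 0x3A) = 0xB6; 0xB6 ⊕ 0x08 = 0xBE.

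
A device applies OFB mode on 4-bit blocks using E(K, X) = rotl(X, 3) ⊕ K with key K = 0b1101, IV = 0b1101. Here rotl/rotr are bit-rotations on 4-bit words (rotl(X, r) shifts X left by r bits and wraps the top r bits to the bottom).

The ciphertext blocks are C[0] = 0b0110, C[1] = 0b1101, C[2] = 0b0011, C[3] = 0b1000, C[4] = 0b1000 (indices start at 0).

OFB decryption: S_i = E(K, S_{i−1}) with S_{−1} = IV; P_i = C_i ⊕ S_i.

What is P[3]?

P[3] = 0b1010

P[0]: S = E(K, 0b1101) = 0b0011; 0b0110 ⊕ 0b0011 = 0b0101.
P[1]: S = E(K, 0b0011) = 0b0100; 0b1101 ⊕ 0b0100 = 0b1001.
P[2]: S = E(K, 0b0100) = 0b1111; 0b0011 ⊕ 0b1111 = 0b1100.
P[3]: S = E(K, 0b1111) = 0b0010; 0b1000 ⊕ 0b0010 = 0b1010.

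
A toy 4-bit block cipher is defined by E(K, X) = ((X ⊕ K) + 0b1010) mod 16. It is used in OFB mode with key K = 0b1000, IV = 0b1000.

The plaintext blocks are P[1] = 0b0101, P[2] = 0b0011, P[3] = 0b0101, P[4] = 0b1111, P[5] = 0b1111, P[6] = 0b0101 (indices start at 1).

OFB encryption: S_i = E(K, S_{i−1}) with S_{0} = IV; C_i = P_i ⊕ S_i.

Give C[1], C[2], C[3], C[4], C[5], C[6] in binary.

C[1] = 0b1111, C[2] = 0b1111, C[3] = 0b1011, C[4] = 0b1111, C[5] = 0b1101, C[6] = 0b0001

C[1]: S = E(K, 0b1000) = 0b1010; 0b0101 ⊕ 0b1010 = 0b1111.
C[2]: S = E(K, 0b1010) = 0b1100; 0b0011 ⊕ 0b1100 = 0b1111.
C[3]: S = E(K, 0b1100) = 0b1110; 0b0101 ⊕ 0b1110 = 0b1011.
C[4]: S = E(K, 0b1110) = 0b0000; 0b1111 ⊕ 0b0000 = 0b1111.
C[5]: S = E(K, 0b0000) = 0b0010; 0b1111 ⊕ 0b0010 = 0b1101.
C[6]: S = E(K, 0b0010) = 0b0100; 0b0101 ⊕ 0b0100 = 0b0001.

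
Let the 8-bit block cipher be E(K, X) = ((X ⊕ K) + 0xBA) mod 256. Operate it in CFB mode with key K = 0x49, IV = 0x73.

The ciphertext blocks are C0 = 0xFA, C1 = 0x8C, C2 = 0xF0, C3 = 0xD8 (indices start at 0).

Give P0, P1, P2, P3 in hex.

P0 = 0x0E, P1 = 0xE1, P2 = 0x8F, P3 = 0xAB

CFB decryption: P_i = C_i ⊕ E(K, C_{i−1}), with C_{−1} = IV.
P0: E(K, 0x73) = 0xF4; 0xFA ⊕ 0xF4 = 0x0E.
P1: E(K, 0xFA) = 0x6D; 0x8C ⊕ 0x6D = 0xE1.
P2: E(K, 0x8C) = 0x7F; 0xF0 ⊕ 0x7F = 0x8F.
P3: E(K, 0xF0) = 0x73; 0xD8 ⊕ 0x73 = 0xAB.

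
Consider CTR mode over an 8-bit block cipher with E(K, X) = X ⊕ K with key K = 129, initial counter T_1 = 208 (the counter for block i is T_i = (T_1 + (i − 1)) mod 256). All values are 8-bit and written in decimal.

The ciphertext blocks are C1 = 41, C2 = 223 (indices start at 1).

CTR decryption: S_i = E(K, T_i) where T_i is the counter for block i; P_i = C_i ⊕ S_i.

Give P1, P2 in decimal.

P1 = 120, P2 = 143

P1: T = 208, S = E(K, T) = 81; 41 ⊕ 81 = 120.
P2: T = 209, S = E(K, T) = 80; 223 ⊕ 80 = 143.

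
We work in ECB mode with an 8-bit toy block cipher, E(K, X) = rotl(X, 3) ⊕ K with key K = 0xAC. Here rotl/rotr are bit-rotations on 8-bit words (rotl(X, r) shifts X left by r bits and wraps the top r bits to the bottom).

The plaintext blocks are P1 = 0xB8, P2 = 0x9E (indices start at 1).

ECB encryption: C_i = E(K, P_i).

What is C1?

C1: E(K, 0xB8) = 0x69.

C1 = 0x69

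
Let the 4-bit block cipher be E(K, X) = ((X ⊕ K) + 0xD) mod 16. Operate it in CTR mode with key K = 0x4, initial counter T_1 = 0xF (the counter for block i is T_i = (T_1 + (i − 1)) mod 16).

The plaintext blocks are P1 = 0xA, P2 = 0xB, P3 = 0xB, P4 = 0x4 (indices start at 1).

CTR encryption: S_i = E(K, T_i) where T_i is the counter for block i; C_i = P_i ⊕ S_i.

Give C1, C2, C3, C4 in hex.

C1: T = 0xF, S = E(K, T) = 0x8; 0xA ⊕ 0x8 = 0x2.
C2: T = 0x0, S = E(K, T) = 0x1; 0xB ⊕ 0x1 = 0xA.
C3: T = 0x1, S = E(K, T) = 0x2; 0xB ⊕ 0x2 = 0x9.
C4: T = 0x2, S = E(K, T) = 0x3; 0x4 ⊕ 0x3 = 0x7.

C1 = 0x2, C2 = 0xA, C3 = 0x9, C4 = 0x7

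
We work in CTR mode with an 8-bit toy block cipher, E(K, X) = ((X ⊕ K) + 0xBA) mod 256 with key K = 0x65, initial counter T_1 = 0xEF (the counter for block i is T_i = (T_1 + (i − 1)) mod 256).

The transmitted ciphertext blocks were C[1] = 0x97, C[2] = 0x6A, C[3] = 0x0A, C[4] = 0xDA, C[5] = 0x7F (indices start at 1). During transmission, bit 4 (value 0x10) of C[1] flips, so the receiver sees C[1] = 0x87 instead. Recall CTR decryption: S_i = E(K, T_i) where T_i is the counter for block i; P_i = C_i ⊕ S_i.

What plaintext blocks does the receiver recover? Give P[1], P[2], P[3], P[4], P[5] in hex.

P[1] = 0xC3, P[2] = 0x25, P[3] = 0x44, P[4] = 0x8B, P[5] = 0x2F

Only C[1] changed, to 0x87. In CTR, a change in C_i flips the same bit in P_i only; the keystream is unaffected. Decrypting the received ciphertext:
P[1]: T = 0xEF, S = E(K, T) = 0x44; 0x87 ⊕ 0x44 = 0xC3.
P[2]: T = 0xF0, S = E(K, T) = 0x4F; 0x6A ⊕ 0x4F = 0x25.
P[3]: T = 0xF1, S = E(K, T) = 0x4E; 0x0A ⊕ 0x4E = 0x44.
P[4]: T = 0xF2, S = E(K, T) = 0x51; 0xDA ⊕ 0x51 = 0x8B.
P[5]: T = 0xF3, S = E(K, T) = 0x50; 0x7F ⊕ 0x50 = 0x2F.
Blocks that differ from the original plaintext: P[1].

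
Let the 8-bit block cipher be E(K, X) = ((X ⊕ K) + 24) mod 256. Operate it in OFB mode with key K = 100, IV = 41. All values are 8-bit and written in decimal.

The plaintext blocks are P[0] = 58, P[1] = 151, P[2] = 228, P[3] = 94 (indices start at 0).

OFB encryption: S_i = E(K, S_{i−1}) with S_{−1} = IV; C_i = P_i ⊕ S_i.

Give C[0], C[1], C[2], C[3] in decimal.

C[0] = 95, C[1] = 142, C[2] = 113, C[3] = 87

C[0]: S = E(K, 41) = 101; 58 ⊕ 101 = 95.
C[1]: S = E(K, 101) = 25; 151 ⊕ 25 = 142.
C[2]: S = E(K, 25) = 149; 228 ⊕ 149 = 113.
C[3]: S = E(K, 149) = 9; 94 ⊕ 9 = 87.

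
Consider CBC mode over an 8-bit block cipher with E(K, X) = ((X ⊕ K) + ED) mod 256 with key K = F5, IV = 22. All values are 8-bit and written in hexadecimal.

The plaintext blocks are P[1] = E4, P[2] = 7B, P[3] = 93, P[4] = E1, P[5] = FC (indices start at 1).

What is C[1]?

CBC encryption: C_i = E(K, P_i ⊕ C_{i−1}), with C_{0} = IV.
C[1]: P[1] ⊕ 22 = C6; E(K, C6) = 20.

C[1] = 20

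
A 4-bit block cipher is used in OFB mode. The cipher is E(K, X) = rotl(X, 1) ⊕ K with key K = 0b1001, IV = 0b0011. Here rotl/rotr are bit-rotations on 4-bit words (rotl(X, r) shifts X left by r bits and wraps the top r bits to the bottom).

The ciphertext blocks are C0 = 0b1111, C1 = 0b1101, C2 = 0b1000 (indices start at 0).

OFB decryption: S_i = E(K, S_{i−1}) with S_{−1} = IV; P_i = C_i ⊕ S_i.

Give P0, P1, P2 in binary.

P0: S = E(K, 0b0011) = 0b1111; 0b1111 ⊕ 0b1111 = 0b0000.
P1: S = E(K, 0b1111) = 0b0110; 0b1101 ⊕ 0b0110 = 0b1011.
P2: S = E(K, 0b0110) = 0b0101; 0b1000 ⊕ 0b0101 = 0b1101.

P0 = 0b0000, P1 = 0b1011, P2 = 0b1101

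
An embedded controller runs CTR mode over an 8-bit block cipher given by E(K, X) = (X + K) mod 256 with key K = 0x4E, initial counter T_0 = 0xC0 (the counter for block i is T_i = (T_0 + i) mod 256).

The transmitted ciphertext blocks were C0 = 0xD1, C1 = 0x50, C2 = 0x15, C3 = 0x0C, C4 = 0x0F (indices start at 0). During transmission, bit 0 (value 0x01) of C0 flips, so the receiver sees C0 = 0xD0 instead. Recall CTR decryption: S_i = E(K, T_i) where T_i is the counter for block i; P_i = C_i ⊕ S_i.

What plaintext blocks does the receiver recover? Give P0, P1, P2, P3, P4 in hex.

Only C0 changed, to 0xD0. In CTR, a change in C_i flips the same bit in P_i only; the keystream is unaffected. Decrypting the received ciphertext:
P0: T = 0xC0, S = E(K, T) = 0x0E; 0xD0 ⊕ 0x0E = 0xDE.
P1: T = 0xC1, S = E(K, T) = 0x0F; 0x50 ⊕ 0x0F = 0x5F.
P2: T = 0xC2, S = E(K, T) = 0x10; 0x15 ⊕ 0x10 = 0x05.
P3: T = 0xC3, S = E(K, T) = 0x11; 0x0C ⊕ 0x11 = 0x1D.
P4: T = 0xC4, S = E(K, T) = 0x12; 0x0F ⊕ 0x12 = 0x1D.
Blocks that differ from the original plaintext: P0.

P0 = 0xDE, P1 = 0x5F, P2 = 0x05, P3 = 0x1D, P4 = 0x1D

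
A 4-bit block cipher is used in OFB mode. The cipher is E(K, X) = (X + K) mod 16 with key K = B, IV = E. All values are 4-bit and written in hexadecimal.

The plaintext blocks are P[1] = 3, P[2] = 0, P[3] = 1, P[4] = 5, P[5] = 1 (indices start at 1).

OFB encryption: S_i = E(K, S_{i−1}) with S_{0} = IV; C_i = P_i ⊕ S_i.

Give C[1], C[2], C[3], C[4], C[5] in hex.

C[1] = A, C[2] = 4, C[3] = E, C[4] = F, C[5] = 4

C[1]: S = E(K, E) = 9; 3 ⊕ 9 = A.
C[2]: S = E(K, 9) = 4; 0 ⊕ 4 = 4.
C[3]: S = E(K, 4) = F; 1 ⊕ F = E.
C[4]: S = E(K, F) = A; 5 ⊕ A = F.
C[5]: S = E(K, A) = 5; 1 ⊕ 5 = 4.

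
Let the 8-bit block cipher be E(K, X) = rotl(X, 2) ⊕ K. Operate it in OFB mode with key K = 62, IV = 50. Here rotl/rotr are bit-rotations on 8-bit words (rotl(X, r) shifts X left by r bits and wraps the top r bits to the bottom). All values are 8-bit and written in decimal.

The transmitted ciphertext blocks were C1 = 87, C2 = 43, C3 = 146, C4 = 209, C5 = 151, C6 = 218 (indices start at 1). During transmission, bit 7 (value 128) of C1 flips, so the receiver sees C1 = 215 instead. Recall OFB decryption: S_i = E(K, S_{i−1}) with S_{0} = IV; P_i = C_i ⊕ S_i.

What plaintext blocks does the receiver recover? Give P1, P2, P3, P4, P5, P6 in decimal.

Only C1 changed, to 215. In OFB, a change in C_i flips the same bit in P_i only; the keystream is unaffected. Decrypting the received ciphertext:
P1: S = E(K, 50) = 246; 215 ⊕ 246 = 33.
P2: S = E(K, 246) = 229; 43 ⊕ 229 = 206.
P3: S = E(K, 229) = 169; 146 ⊕ 169 = 59.
P4: S = E(K, 169) = 152; 209 ⊕ 152 = 73.
P5: S = E(K, 152) = 92; 151 ⊕ 92 = 203.
P6: S = E(K, 92) = 79; 218 ⊕ 79 = 149.
Blocks that differ from the original plaintext: P1.

P1 = 33, P2 = 206, P3 = 59, P4 = 73, P5 = 203, P6 = 149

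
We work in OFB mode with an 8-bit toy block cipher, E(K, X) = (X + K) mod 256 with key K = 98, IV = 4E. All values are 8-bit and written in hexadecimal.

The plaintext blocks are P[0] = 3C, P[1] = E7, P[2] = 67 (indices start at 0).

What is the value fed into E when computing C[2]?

OFB encryption: S_i = E(K, S_{i−1}) with S_{−1} = IV; C_i = P_i ⊕ S_i.
C[0]: S = E(K, 4E) = E6; 3C ⊕ E6 = DA.
C[1]: S = E(K, E6) = 7E; E7 ⊕ 7E = 99.
C[2]: S = E(K, 7E) = 16; 67 ⊕ 16 = 71.
So the input to E for block [2] is 7E.

7E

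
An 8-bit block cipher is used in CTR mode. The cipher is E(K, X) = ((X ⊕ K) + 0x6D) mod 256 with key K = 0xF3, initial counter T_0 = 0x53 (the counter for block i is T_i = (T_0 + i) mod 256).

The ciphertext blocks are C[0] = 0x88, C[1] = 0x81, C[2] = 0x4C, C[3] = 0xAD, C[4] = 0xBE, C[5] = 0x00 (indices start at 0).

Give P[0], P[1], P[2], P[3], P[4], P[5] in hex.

P[0] = 0x85, P[1] = 0x95, P[2] = 0x5F, P[3] = 0xBF, P[4] = 0xAF, P[5] = 0x18

CTR decryption: S_i = E(K, T_i) where T_i is the counter for block i; P_i = C_i ⊕ S_i.
P[0]: T = 0x53, S = E(K, T) = 0x0D; 0x88 ⊕ 0x0D = 0x85.
P[1]: T = 0x54, S = E(K, T) = 0x14; 0x81 ⊕ 0x14 = 0x95.
P[2]: T = 0x55, S = E(K, T) = 0x13; 0x4C ⊕ 0x13 = 0x5F.
P[3]: T = 0x56, S = E(K, T) = 0x12; 0xAD ⊕ 0x12 = 0xBF.
P[4]: T = 0x57, S = E(K, T) = 0x11; 0xBE ⊕ 0x11 = 0xAF.
P[5]: T = 0x58, S = E(K, T) = 0x18; 0x00 ⊕ 0x18 = 0x18.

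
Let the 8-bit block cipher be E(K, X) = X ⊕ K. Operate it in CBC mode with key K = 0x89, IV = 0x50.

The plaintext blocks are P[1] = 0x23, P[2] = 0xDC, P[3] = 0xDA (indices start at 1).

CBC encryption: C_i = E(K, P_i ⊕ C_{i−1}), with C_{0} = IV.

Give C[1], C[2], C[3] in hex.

C[1]: P[1] ⊕ 0x50 = 0x73; E(K, 0x73) = 0xFA.
C[2]: P[2] ⊕ 0xFA = 0x26; E(K, 0x26) = 0xAF.
C[3]: P[3] ⊕ 0xAF = 0x75; E(K, 0x75) = 0xFC.

C[1] = 0xFA, C[2] = 0xAF, C[3] = 0xFC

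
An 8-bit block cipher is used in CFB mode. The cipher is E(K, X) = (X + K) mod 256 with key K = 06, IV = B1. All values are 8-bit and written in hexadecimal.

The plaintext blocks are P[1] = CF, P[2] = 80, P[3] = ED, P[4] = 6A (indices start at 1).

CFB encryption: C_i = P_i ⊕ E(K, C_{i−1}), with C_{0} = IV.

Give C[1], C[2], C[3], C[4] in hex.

C[1]: E(K, B1) = B7; CF ⊕ B7 = 78.
C[2]: E(K, 78) = 7E; 80 ⊕ 7E = FE.
C[3]: E(K, FE) = 04; ED ⊕ 04 = E9.
C[4]: E(K, E9) = EF; 6A ⊕ EF = 85.

C[1] = 78, C[2] = FE, C[3] = E9, C[4] = 85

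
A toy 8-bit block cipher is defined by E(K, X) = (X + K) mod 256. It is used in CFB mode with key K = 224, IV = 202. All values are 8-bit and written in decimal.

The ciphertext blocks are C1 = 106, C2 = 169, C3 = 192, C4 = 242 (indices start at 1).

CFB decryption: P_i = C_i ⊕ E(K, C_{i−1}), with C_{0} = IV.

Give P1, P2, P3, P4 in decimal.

P1 = 192, P2 = 227, P3 = 73, P4 = 82

P1: E(K, 202) = 170; 106 ⊕ 170 = 192.
P2: E(K, 106) = 74; 169 ⊕ 74 = 227.
P3: E(K, 169) = 137; 192 ⊕ 137 = 73.
P4: E(K, 192) = 160; 242 ⊕ 160 = 82.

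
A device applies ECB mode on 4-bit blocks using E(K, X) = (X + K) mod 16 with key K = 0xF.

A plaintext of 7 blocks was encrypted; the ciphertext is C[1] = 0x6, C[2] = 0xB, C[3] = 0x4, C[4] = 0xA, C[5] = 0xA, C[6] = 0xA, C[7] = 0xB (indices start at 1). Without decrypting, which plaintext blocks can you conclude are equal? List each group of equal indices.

P[2] = P[7]; P[4] = P[5] = P[6]

ECB encrypts each block independently with the same key, so equal ciphertext blocks imply equal plaintext blocks.
C[2] = C[7] = 0xB, so P[2] = P[7].
C[4] = C[5] = C[6] = 0xA, so P[4] = P[5] = P[6].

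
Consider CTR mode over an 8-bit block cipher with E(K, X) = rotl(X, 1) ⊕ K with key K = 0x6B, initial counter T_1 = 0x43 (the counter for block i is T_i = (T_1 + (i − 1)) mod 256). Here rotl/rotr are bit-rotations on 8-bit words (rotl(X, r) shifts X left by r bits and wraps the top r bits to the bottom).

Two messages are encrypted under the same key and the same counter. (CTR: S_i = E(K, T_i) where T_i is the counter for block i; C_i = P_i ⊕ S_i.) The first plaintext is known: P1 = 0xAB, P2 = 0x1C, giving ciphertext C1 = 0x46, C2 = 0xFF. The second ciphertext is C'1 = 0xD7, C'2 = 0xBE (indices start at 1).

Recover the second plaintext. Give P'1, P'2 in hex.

P'1 = 0x3A, P'2 = 0x5D

In CTR with a reused counter, both messages share the same keystream S_i, so C_i ⊕ C'_i = P_i ⊕ P'_i and thus P'_i = P_i ⊕ C_i ⊕ C'_i.
P'1: 0xAB ⊕ 0x46 ⊕ 0xD7 = 0x3A.
P'2: 0x1C ⊕ 0xFF ⊕ 0xBE = 0x5D.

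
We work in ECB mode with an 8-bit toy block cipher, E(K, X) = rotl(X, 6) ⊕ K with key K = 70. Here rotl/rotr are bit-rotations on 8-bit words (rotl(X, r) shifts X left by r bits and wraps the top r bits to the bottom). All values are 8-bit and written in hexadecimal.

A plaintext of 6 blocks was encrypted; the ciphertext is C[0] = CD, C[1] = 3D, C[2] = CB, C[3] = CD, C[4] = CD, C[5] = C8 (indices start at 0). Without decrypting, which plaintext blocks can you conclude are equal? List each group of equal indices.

ECB encrypts each block independently with the same key, so equal ciphertext blocks imply equal plaintext blocks.
C[0] = C[3] = C[4] = CD, so P[0] = P[3] = P[4].

P[0] = P[3] = P[4]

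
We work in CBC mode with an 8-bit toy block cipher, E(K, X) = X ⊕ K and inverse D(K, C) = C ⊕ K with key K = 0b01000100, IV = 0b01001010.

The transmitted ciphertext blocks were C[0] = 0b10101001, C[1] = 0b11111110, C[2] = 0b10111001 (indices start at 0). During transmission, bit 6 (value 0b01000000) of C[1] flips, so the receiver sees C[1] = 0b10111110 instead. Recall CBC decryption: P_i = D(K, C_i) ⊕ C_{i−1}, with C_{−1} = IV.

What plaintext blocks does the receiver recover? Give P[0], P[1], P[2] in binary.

P[0] = 0b10100111, P[1] = 0b01010011, P[2] = 0b01000011

Only C[1] changed, to 0b10111110. In CBC, a change in C_i garbles P_i and flips the same bit in P_{i+1}. Decrypting the received ciphertext:
P[0]: D(K, 0b10101001) = 0b11101101; 0b11101101 ⊕ 0b01001010 = 0b10100111.
P[1]: D(K, 0b10111110) = 0b11111010; 0b11111010 ⊕ 0b10101001 = 0b01010011.
P[2]: D(K, 0b10111001) = 0b11111101; 0b11111101 ⊕ 0b10111110 = 0b01000011.
Blocks that differ from the original plaintext: P[1], P[2].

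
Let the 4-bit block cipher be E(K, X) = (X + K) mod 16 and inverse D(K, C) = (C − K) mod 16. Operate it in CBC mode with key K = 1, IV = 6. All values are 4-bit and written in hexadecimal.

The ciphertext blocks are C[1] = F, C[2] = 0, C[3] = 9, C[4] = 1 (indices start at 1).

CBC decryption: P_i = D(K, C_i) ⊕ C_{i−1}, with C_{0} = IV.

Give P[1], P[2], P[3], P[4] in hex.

P[1] = 8, P[2] = 0, P[3] = 8, P[4] = 9

P[1]: D(K, F) = E; E ⊕ 6 = 8.
P[2]: D(K, 0) = F; F ⊕ F = 0.
P[3]: D(K, 9) = 8; 8 ⊕ 0 = 8.
P[4]: D(K, 1) = 0; 0 ⊕ 9 = 9.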